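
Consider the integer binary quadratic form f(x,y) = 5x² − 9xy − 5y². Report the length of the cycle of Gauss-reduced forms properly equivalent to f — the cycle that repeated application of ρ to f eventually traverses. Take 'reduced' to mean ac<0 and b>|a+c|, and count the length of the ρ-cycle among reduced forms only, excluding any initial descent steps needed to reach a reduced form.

D = 181, ⌊√D⌋ = 13
descent: ρ → (-5,9,5)  [lands on river]
river: ρ → (5,11,-3)
river: ρ → (-3,13,1)
river: ρ → (1,13,-3)
river: ρ → (-3,11,5)
river: ρ → (5,9,-5)
river: ρ → (-5,11,3)
river: ρ → (3,13,-1)
river: ρ → (-1,13,3)
river: ρ → (3,11,-5)
ρ-cycle length = 10 (tail of 1 descent step not counted)

10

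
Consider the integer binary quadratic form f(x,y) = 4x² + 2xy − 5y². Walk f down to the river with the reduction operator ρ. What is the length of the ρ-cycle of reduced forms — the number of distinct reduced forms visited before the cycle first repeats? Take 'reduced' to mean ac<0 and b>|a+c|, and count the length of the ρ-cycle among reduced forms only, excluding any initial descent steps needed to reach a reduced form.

D = 84, ⌊√D⌋ = 9
river: ρ → (-5,8,1)
river: ρ → (1,8,-5)
river: ρ → (-5,2,4)
river: ρ → (4,6,-3)
river: ρ → (-3,6,4)
river: ρ → (4,2,-5)
ρ-cycle length = 6 (tail of 0 descent steps not counted)

6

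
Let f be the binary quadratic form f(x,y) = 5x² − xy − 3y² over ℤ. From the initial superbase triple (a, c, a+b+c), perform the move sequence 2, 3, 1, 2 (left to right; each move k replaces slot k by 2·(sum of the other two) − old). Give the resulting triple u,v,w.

start (5,-3,1) = (f(1,0),f(0,1),f(1,1))
replace slot 2: 2·(5+1) − (-3) = 15 → (5,15,1)
replace slot 3: 2·(5+15) − 1 = 39 → (5,15,39)
replace slot 1: 2·(15+39) − 5 = 103 → (103,15,39)
replace slot 2: 2·(103+39) − 15 = 269 → (103,269,39)

103,269,39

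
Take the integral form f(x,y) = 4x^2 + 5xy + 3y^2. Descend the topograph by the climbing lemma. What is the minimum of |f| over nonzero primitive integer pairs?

translate: b→-3 (≡5 mod 8), so (4,5,3)→(4,-3,2)
flip: (4,-3,2)→(2,3,4)
translate: b→-1 (≡3 mod 4), so (2,3,4)→(2,-1,3)
reduced (well bottom): (2,-1,3) with a≤c, −a<b≤a
well minimum = a = 2

2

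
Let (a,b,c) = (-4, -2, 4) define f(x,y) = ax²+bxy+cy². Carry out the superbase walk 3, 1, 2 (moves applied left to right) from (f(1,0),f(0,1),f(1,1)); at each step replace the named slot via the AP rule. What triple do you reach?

start (-4,4,-2) = (f(1,0),f(0,1),f(1,1))
replace slot 3: 2·((-4)+4) − (-2) = 2 → (-4,4,2)
replace slot 1: 2·(4+2) − (-4) = 16 → (16,4,2)
replace slot 2: 2·(16+2) − 4 = 32 → (16,32,2)

16,32,2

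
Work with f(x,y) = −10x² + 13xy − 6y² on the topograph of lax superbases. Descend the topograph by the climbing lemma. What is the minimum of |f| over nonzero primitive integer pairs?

translate: b→7 (≡-13 mod 20), so (10,-13,6)→(10,7,3)
flip: (10,7,3)→(3,-7,10)
translate: b→-1 (≡-7 mod 6), so (3,-7,10)→(3,-1,6)
reduced (well bottom): (3,-1,6) with a≤c, −a<b≤a
well minimum |f| = |-3| = 3 (negative-definite)

3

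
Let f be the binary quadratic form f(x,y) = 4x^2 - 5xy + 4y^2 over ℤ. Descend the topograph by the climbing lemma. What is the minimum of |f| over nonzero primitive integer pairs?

translate: b→3 (≡-5 mod 8), so (4,-5,4)→(4,3,3)
flip: (4,3,3)→(3,-3,4)
translate: b→3 (≡-3 mod 6), so (3,-3,4)→(3,3,4)
reduced (well bottom): (3,3,4) with a≤c, −a<b≤a
well minimum = a = 3

3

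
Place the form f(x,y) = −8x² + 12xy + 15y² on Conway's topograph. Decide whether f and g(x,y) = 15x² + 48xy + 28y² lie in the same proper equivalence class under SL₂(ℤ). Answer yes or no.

D₁ = 624, D₂ = 624
river cycle of f (length 4): (15, 18, -5), (-5, 22, 7), (7, 20, -8), (-8, 12, 15)
river cycle of g (length 4): (-5, 22, 7), (7, 20, -8), (-8, 12, 15), (15, 18, -5)
cycles coincide ⇒ equivalent

yes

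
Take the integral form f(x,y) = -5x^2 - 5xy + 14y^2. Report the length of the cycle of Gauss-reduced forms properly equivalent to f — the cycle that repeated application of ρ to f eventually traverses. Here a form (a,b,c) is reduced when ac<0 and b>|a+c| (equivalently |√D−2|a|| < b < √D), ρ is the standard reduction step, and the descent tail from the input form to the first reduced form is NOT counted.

D = 305, ⌊√D⌋ = 17
descent: ρ → (14,5,-5)
descent: ρ → (-5,15,4)  [lands on river]
river: ρ → (4,17,-1)
river: ρ → (-1,17,4)
river: ρ → (4,15,-5)
ρ-cycle length = 4 (tail of 2 descent steps not counted)

4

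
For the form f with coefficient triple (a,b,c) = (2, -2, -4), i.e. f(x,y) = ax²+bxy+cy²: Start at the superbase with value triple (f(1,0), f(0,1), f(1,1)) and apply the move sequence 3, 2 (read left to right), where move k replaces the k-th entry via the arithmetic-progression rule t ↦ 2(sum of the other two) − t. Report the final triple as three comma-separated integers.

start (2,-4,-4) = (f(1,0),f(0,1),f(1,1))
replace slot 3: 2·(2+(-4)) − (-4) = 0 → (2,-4,0)
replace slot 2: 2·(2+0) − (-4) = 8 → (2,8,0)

2,8,0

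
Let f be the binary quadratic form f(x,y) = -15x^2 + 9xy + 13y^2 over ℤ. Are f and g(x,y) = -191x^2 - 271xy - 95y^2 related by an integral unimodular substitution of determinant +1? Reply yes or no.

D₁ = 861, D₂ = 861
river cycle of f (length 8): (13, 17, -11), (-11, 27, 3), (3, 27, -11), (-11, 17, 13), (13, 9, -15), (-15, 21, 7), (7, 21, -15), (-15, 9, 13)
river cycle of g (length 8): (-15, 9, 13), (13, 17, -11), (-11, 27, 3), (3, 27, -11), (-11, 17, 13), (13, 9, -15), (-15, 21, 7), (7, 21, -15)
cycles coincide ⇒ equivalent

yes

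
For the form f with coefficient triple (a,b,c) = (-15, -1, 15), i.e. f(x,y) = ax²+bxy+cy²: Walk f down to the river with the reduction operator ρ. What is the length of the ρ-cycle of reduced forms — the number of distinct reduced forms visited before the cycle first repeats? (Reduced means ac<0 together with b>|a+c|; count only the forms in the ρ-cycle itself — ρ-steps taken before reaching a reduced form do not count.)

D = 901, ⌊√D⌋ = 30
descent: ρ → (15,1,-15)  [lands on river]
river: ρ → (-15,29,1)
river: ρ → (1,29,-15)
river: ρ → (-15,1,15)
river: ρ → (15,29,-1)
river: ρ → (-1,29,15)
ρ-cycle length = 6 (tail of 1 descent step not counted)

6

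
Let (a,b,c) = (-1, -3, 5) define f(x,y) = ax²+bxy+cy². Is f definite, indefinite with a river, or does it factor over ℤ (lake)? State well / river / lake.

D = b²−4ac = (-3)² − 4·(-1)·5 = 29
D > 0 non-square ⇒ indefinite ⇒ periodic river

river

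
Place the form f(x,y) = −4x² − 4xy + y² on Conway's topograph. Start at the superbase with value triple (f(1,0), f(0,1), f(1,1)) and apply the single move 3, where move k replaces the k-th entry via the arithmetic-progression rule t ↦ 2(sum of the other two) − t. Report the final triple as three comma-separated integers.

start (-4,1,-7) = (f(1,0),f(0,1),f(1,1))
replace slot 3: 2·((-4)+1) − (-7) = 1 → (-4,1,1)

-4,1,1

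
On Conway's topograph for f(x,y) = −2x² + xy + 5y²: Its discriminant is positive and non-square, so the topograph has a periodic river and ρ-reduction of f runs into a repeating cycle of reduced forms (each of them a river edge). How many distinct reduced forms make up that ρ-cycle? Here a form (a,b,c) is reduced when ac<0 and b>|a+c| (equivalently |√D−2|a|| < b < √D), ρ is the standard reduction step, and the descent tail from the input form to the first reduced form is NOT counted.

D = 41, ⌊√D⌋ = 6
descent: ρ → (5,-1,-2)
descent: ρ → (-2,5,2)  [lands on river]
river: ρ → (2,3,-4)
river: ρ → (-4,5,1)
river: ρ → (1,5,-4)
river: ρ → (-4,3,2)
river: ρ → (2,5,-2)
river: ρ → (-2,3,4)
river: ρ → (4,5,-1)
river: ρ → (-1,5,4)
river: ρ → (4,3,-2)
ρ-cycle length = 10 (tail of 2 descent steps not counted)

10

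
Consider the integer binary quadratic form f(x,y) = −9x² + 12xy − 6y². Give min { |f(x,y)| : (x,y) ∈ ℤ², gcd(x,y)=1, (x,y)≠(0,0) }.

translate: b→6 (≡-12 mod 18), so (9,-12,6)→(9,6,3)
flip: (9,6,3)→(3,-6,9)
translate: b→0 (≡-6 mod 6), so (3,-6,9)→(3,0,6)
reduced (well bottom): (3,0,6) with a≤c, −a<b≤a
well minimum |f| = |-3| = 3 (negative-definite)

3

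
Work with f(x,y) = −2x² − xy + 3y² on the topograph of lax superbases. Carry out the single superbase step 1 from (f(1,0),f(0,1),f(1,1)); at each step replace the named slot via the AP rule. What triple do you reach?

start (-2,3,0) = (f(1,0),f(0,1),f(1,1))
replace slot 1: 2·(3+0) − (-2) = 8 → (8,3,0)

8,3,0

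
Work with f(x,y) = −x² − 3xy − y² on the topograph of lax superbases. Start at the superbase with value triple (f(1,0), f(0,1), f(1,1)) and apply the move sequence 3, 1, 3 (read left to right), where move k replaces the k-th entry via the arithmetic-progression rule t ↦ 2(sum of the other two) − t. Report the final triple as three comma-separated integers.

start (-1,-1,-5) = (f(1,0),f(0,1),f(1,1))
replace slot 3: 2·((-1)+(-1)) − (-5) = 1 → (-1,-1,1)
replace slot 1: 2·((-1)+1) − (-1) = 1 → (1,-1,1)
replace slot 3: 2·(1+(-1)) − 1 = -1 → (1,-1,-1)

1,-1,-1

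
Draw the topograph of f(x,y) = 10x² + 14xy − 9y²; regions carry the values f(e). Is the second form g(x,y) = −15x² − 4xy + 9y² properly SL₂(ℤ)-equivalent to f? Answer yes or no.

D₁ = 556, D₂ = 556
river cycle of f (length 18): (-9, 22, 2), (2, 22, -9), (-9, 14, 10), (10, 6, -13), (-13, 20, 3), (3, 22, -6), (-6, 14, 15), (15, 16, -5), (-5, 14, 18), (18, 22, -1), … (8 more)
river cycle of g (length 18): (9, 22, -2), (-2, 22, 9), (9, 14, -10), (-10, 6, 13), (13, 20, -3), (-3, 22, 6), (6, 14, -15), (-15, 16, 5), (5, 14, -18), (-18, 22, 1), … (8 more)
cycles differ ⇒ inequivalent

no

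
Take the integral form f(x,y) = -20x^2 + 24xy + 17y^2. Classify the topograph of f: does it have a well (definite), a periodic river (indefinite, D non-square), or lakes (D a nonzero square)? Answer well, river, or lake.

D = b²−4ac = 24² − 4·(-20)·17 = 1936
D = 44² is a perfect square ⇒ form factors over ℤ ⇒ lakes

lake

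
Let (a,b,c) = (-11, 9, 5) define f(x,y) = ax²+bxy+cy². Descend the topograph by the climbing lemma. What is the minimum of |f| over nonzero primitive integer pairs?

river: ρ → (5,11,-9)
river: ρ → (-9,7,7)
river: ρ → (7,7,-9)
river: ρ → (-9,11,5)
river: ρ → (5,9,-11)
river: ρ → (-11,13,3)
river: ρ → (3,17,-1)
river: ρ → (-1,17,3)
river: ρ → (3,13,-11)
river: ρ → (-11,9,5)
closes: descent 0, river 10
min |a| on river = 1

1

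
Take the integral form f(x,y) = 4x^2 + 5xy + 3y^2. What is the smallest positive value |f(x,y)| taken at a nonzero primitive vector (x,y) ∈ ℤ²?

translate: b→-3 (≡5 mod 8), so (4,5,3)→(4,-3,2)
flip: (4,-3,2)→(2,3,4)
translate: b→-1 (≡3 mod 4), so (2,3,4)→(2,-1,3)
reduced (well bottom): (2,-1,3) with a≤c, −a<b≤a
well minimum = a = 2

2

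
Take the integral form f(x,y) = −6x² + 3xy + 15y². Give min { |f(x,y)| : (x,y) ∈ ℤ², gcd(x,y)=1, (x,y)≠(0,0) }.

descent: ρ → (15,-3,-6)
descent: ρ → (-6,15,6)  [lands on river]
river: ρ → (6,9,-12)
river: ρ → (-12,15,3)
river: ρ → (3,15,-12)
river: ρ → (-12,9,6)
river: ρ → (6,15,-6)
river: ρ → (-6,9,12)
river: ρ → (12,15,-3)
river: ρ → (-3,15,12)
river: ρ → (12,9,-6)
closes: descent 2, river 10
min |a| on river = 3

3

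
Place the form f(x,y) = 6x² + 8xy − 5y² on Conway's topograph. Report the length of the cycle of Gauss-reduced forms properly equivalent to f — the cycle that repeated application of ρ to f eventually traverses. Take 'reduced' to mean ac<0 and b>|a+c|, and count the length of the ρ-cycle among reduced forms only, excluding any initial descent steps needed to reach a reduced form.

D = 184, ⌊√D⌋ = 13
river: ρ → (-5,12,2)
river: ρ → (2,12,-5)
river: ρ → (-5,8,6)
river: ρ → (6,4,-7)
river: ρ → (-7,10,3)
river: ρ → (3,8,-10)
river: ρ → (-10,12,1)
river: ρ → (1,12,-10)
river: ρ → (-10,8,3)
river: ρ → (3,10,-7)
river: ρ → (-7,4,6)
river: ρ → (6,8,-5)
ρ-cycle length = 12 (tail of 0 descent steps not counted)

12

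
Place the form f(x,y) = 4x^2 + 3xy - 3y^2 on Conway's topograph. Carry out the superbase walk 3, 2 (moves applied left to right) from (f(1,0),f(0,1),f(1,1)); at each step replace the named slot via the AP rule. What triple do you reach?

start (4,-3,4) = (f(1,0),f(0,1),f(1,1))
replace slot 3: 2·(4+(-3)) − 4 = -2 → (4,-3,-2)
replace slot 2: 2·(4+(-2)) − (-3) = 7 → (4,7,-2)

4,7,-2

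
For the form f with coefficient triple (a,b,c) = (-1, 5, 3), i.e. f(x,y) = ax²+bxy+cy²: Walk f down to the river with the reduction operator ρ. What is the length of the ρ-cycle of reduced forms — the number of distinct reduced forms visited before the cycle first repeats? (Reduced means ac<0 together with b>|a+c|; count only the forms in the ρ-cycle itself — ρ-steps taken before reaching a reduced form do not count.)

D = 37, ⌊√D⌋ = 6
river: ρ → (3,1,-3)
river: ρ → (-3,5,1)
river: ρ → (1,5,-3)
river: ρ → (-3,1,3)
river: ρ → (3,5,-1)
river: ρ → (-1,5,3)
ρ-cycle length = 6 (tail of 0 descent steps not counted)

6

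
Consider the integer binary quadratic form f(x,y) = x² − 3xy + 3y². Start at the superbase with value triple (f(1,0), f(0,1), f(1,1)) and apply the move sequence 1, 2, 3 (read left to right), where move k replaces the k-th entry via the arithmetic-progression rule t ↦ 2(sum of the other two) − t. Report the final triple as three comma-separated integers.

start (1,3,1) = (f(1,0),f(0,1),f(1,1))
replace slot 1: 2·(3+1) − 1 = 7 → (7,3,1)
replace slot 2: 2·(7+1) − 3 = 13 → (7,13,1)
replace slot 3: 2·(7+13) − 1 = 39 → (7,13,39)

7,13,39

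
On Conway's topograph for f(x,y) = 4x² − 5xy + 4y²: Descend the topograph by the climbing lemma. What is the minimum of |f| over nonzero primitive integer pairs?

translate: b→3 (≡-5 mod 8), so (4,-5,4)→(4,3,3)
flip: (4,3,3)→(3,-3,4)
translate: b→3 (≡-3 mod 6), so (3,-3,4)→(3,3,4)
reduced (well bottom): (3,3,4) with a≤c, −a<b≤a
well minimum = a = 3

3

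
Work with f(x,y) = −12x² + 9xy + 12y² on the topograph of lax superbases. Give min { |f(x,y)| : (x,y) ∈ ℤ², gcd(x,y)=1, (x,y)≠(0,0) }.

river: ρ → (12,15,-9)
river: ρ → (-9,21,6)
river: ρ → (6,15,-18)
river: ρ → (-18,21,3)
river: ρ → (3,21,-18)
river: ρ → (-18,15,6)
river: ρ → (6,21,-9)
river: ρ → (-9,15,12)
river: ρ → (12,9,-12)
river: ρ → (-12,15,9)
river: ρ → (9,21,-6)
river: ρ → (-6,15,18)
river: ρ → (18,21,-3)
river: ρ → (-3,21,18)
river: ρ → (18,15,-6)
river: ρ → (-6,21,9)
river: ρ → (9,15,-12)
river: ρ → (-12,9,12)
closes: descent 0, river 18
min |a| on river = 3

3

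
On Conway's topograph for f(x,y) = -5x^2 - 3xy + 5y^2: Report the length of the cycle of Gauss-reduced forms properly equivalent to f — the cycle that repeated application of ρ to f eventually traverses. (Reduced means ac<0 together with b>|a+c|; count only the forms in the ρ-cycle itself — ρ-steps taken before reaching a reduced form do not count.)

D = 109, ⌊√D⌋ = 10
descent: ρ → (5,3,-5)  [lands on river]
river: ρ → (-5,7,3)
river: ρ → (3,5,-7)
river: ρ → (-7,9,1)
river: ρ → (1,9,-7)
river: ρ → (-7,5,3)
river: ρ → (3,7,-5)
river: ρ → (-5,3,5)
river: ρ → (5,7,-3)
river: ρ → (-3,5,7)
river: ρ → (7,9,-1)
river: ρ → (-1,9,7)
river: ρ → (7,5,-3)
river: ρ → (-3,7,5)
ρ-cycle length = 14 (tail of 1 descent step not counted)

14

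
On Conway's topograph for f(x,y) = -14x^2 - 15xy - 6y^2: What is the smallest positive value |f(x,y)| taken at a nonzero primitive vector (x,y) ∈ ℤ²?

translate: b→-13 (≡15 mod 28), so (14,15,6)→(14,-13,5)
flip: (14,-13,5)→(5,13,14)
translate: b→3 (≡13 mod 10), so (5,13,14)→(5,3,6)
reduced (well bottom): (5,3,6) with a≤c, −a<b≤a
well minimum |f| = |-5| = 5 (negative-definite)

5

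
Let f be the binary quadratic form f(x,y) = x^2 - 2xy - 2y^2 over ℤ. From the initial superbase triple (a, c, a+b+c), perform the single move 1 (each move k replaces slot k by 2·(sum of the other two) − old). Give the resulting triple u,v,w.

start (1,-2,-3) = (f(1,0),f(0,1),f(1,1))
replace slot 1: 2·((-2)+(-3)) − 1 = -11 → (-11,-2,-3)

-11,-2,-3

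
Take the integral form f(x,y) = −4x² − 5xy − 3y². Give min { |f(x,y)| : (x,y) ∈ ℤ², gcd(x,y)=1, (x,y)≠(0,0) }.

translate: b→-3 (≡5 mod 8), so (4,5,3)→(4,-3,2)
flip: (4,-3,2)→(2,3,4)
translate: b→-1 (≡3 mod 4), so (2,3,4)→(2,-1,3)
reduced (well bottom): (2,-1,3) with a≤c, −a<b≤a
well minimum |f| = |-2| = 2 (negative-definite)

2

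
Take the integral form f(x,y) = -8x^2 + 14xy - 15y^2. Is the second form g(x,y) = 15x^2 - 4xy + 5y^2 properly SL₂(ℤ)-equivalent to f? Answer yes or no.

D₁ = -284, D₂ = -284
f is negative-definite; reduce −f:
−f: translate: b→2 (≡-14 mod 16), so (8,-14,15)→(8,2,9)
−f: reduced (well bottom): (8,2,9) with a≤c, −a<b≤a
flip sign back: reduced form of f is (-8,-2,-9)
g: flip: (15,-4,5)→(5,4,15)
g: reduced (well bottom): (5,4,15) with a≤c, −a<b≤a
reduced forms (-8, -2, -9) vs (5, 4, 15) ⇒ inequivalent

no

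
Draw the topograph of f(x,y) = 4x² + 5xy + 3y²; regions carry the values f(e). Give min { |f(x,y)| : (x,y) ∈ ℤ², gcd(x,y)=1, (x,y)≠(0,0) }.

translate: b→-3 (≡5 mod 8), so (4,5,3)→(4,-3,2)
flip: (4,-3,2)→(2,3,4)
translate: b→-1 (≡3 mod 4), so (2,3,4)→(2,-1,3)
reduced (well bottom): (2,-1,3) with a≤c, −a<b≤a
well minimum = a = 2

2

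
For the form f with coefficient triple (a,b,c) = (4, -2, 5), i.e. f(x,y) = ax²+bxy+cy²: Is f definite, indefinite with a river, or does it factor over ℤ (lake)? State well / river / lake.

D = b²−4ac = (-2)² − 4·4·5 = -76
D < 0 ⇒ definite ⇒ every region one sign ⇒ single well

well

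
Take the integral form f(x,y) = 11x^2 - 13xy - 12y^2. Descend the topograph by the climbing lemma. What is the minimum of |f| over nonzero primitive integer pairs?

descent: ρ → (-12,13,11)  [lands on river]
river: ρ → (11,9,-14)
river: ρ → (-14,19,6)
river: ρ → (6,17,-17)
river: ρ → (-17,17,6)
river: ρ → (6,19,-14)
river: ρ → (-14,9,11)
river: ρ → (11,13,-12)
river: ρ → (-12,11,12)
river: ρ → (12,13,-11)
river: ρ → (-11,9,14)
river: ρ → (14,19,-6)
river: ρ → (-6,17,17)
river: ρ → (17,17,-6)
river: ρ → (-6,19,14)
river: ρ → (14,9,-11)
river: ρ → (-11,13,12)
river: ρ → (12,11,-12)
closes: descent 1, river 18
min |a| on river = 6

6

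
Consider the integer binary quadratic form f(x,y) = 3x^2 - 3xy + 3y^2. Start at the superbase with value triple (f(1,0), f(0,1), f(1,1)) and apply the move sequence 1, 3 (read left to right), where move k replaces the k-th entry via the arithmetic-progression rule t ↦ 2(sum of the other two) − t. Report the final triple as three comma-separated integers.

start (3,3,3) = (f(1,0),f(0,1),f(1,1))
replace slot 1: 2·(3+3) − 3 = 9 → (9,3,3)
replace slot 3: 2·(9+3) − 3 = 21 → (9,3,21)

9,3,21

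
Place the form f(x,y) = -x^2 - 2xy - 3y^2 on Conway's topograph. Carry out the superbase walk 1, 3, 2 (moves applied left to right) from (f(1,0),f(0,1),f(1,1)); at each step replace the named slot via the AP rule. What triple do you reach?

start (-1,-3,-6) = (f(1,0),f(0,1),f(1,1))
replace slot 1: 2·((-3)+(-6)) − (-1) = -17 → (-17,-3,-6)
replace slot 3: 2·((-17)+(-3)) − (-6) = -34 → (-17,-3,-34)
replace slot 2: 2·((-17)+(-34)) − (-3) = -99 → (-17,-99,-34)

-17,-99,-34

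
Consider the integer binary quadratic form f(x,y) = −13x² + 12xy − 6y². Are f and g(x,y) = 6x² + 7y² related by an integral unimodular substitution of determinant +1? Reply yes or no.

D₁ = -168, D₂ = -168
f is negative-definite; reduce −f:
−f: flip: (13,-12,6)→(6,12,13)
−f: translate: b→0 (≡12 mod 12), so (6,12,13)→(6,0,7)
−f: reduced (well bottom): (6,0,7) with a≤c, −a<b≤a
flip sign back: reduced form of f is (-6,0,-7)
g: reduced (well bottom): (6,0,7) with a≤c, −a<b≤a
reduced forms (-6, 0, -7) vs (6, 0, 7) ⇒ inequivalent

no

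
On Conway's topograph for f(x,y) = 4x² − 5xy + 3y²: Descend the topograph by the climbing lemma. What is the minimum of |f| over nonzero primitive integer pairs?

translate: b→3 (≡-5 mod 8), so (4,-5,3)→(4,3,2)
flip: (4,3,2)→(2,-3,4)
translate: b→1 (≡-3 mod 4), so (2,-3,4)→(2,1,3)
reduced (well bottom): (2,1,3) with a≤c, −a<b≤a
well minimum = a = 2

2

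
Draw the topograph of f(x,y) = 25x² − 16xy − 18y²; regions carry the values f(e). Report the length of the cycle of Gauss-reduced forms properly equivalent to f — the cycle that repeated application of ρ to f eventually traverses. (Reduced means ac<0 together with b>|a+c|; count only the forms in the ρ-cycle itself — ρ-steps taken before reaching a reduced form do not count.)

D = 2056, ⌊√D⌋ = 45
descent: ρ → (-18,16,25)  [lands on river]
river: ρ → (25,34,-9)
river: ρ → (-9,38,17)
river: ρ → (17,30,-17)
river: ρ → (-17,38,9)
river: ρ → (9,34,-25)
river: ρ → (-25,16,18)
river: ρ → (18,20,-23)
river: ρ → (-23,26,15)
river: ρ → (15,34,-15)
river: ρ → (-15,26,23)
river: ρ → (23,20,-18)
ρ-cycle length = 12 (tail of 1 descent step not counted)

12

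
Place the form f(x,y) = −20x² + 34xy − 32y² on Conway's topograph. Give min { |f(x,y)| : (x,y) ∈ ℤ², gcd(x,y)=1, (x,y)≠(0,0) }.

translate: b→6 (≡-34 mod 40), so (20,-34,32)→(20,6,18)
flip: (20,6,18)→(18,-6,20)
reduced (well bottom): (18,-6,20) with a≤c, −a<b≤a
well minimum |f| = |-18| = 18 (negative-definite)

18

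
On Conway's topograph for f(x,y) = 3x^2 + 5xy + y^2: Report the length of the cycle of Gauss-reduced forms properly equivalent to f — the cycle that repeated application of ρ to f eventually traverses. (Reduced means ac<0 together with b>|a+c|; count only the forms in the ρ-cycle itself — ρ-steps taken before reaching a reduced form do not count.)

D = 13, ⌊√D⌋ = 3
descent: ρ → (1,3,-1)  [lands on river]
river: ρ → (-1,3,1)
ρ-cycle length = 2 (tail of 1 descent step not counted)

2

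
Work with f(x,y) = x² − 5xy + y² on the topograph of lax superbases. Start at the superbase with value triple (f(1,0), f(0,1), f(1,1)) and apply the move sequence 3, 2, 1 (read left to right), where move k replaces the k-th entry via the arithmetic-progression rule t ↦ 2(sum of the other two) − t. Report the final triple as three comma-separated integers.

start (1,1,-3) = (f(1,0),f(0,1),f(1,1))
replace slot 3: 2·(1+1) − (-3) = 7 → (1,1,7)
replace slot 2: 2·(1+7) − 1 = 15 → (1,15,7)
replace slot 1: 2·(15+7) − 1 = 43 → (43,15,7)

43,15,7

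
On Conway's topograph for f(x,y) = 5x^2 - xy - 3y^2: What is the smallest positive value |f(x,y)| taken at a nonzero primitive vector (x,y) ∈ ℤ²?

descent: ρ → (-3,7,1)  [lands on river]
river: ρ → (1,7,-3)
river: ρ → (-3,5,3)
river: ρ → (3,7,-1)
river: ρ → (-1,7,3)
river: ρ → (3,5,-3)
closes: descent 1, river 6
min |a| on river = 1

1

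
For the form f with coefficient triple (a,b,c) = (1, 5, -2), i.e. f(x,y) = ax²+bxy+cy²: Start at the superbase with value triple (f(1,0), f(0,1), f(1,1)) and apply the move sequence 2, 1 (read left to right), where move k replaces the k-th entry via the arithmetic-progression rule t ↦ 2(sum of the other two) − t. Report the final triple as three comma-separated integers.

start (1,-2,4) = (f(1,0),f(0,1),f(1,1))
replace slot 2: 2·(1+4) − (-2) = 12 → (1,12,4)
replace slot 1: 2·(12+4) − 1 = 31 → (31,12,4)

31,12,4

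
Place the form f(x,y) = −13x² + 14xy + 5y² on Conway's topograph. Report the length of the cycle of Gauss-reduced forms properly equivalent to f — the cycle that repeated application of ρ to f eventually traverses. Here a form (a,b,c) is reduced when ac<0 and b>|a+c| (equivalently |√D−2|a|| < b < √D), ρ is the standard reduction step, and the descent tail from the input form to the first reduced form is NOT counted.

D = 456, ⌊√D⌋ = 21
river: ρ → (5,16,-10)
river: ρ → (-10,4,11)
river: ρ → (11,18,-3)
river: ρ → (-3,18,11)
river: ρ → (11,4,-10)
river: ρ → (-10,16,5)
river: ρ → (5,14,-13)
river: ρ → (-13,12,6)
river: ρ → (6,12,-13)
river: ρ → (-13,14,5)
ρ-cycle length = 10 (tail of 0 descent steps not counted)

10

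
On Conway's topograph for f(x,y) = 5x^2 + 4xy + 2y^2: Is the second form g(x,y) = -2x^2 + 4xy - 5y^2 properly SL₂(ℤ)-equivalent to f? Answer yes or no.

D₁ = -24, D₂ = -24
f: flip: (5,4,2)→(2,-4,5)
f: translate: b→0 (≡-4 mod 4), so (2,-4,5)→(2,0,3)
f: reduced (well bottom): (2,0,3) with a≤c, −a<b≤a
g is negative-definite; reduce −g:
−g: translate: b→0 (≡-4 mod 4), so (2,-4,5)→(2,0,3)
−g: reduced (well bottom): (2,0,3) with a≤c, −a<b≤a
flip sign back: reduced form of g is (-2,0,-3)
reduced forms (2, 0, 3) vs (-2, 0, -3) ⇒ inequivalent

no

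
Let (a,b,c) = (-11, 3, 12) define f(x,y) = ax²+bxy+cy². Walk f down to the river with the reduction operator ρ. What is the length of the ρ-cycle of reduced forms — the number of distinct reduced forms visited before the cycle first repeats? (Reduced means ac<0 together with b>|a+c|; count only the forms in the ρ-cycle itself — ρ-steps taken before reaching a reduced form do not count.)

D = 537, ⌊√D⌋ = 23
river: ρ → (12,21,-2)
river: ρ → (-2,23,1)
river: ρ → (1,23,-2)
river: ρ → (-2,21,12)
river: ρ → (12,3,-11)
river: ρ → (-11,19,4)
river: ρ → (4,21,-6)
river: ρ → (-6,15,13)
river: ρ → (13,11,-8)
river: ρ → (-8,21,3)
river: ρ → (3,21,-8)
river: ρ → (-8,11,13)
river: ρ → (13,15,-6)
river: ρ → (-6,21,4)
river: ρ → (4,19,-11)
river: ρ → (-11,3,12)
ρ-cycle length = 16 (tail of 0 descent steps not counted)

16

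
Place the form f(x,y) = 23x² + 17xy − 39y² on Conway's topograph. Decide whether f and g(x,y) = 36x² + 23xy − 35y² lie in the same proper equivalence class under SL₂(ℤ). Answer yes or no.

D₁ = 3877, D₂ = 5569
discriminants differ ⇒ not SL₂(ℤ)-equivalent

no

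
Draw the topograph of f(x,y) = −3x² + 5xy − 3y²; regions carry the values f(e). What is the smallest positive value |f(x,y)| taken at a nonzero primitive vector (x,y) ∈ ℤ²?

translate: b→1 (≡-5 mod 6), so (3,-5,3)→(3,1,1)
flip: (3,1,1)→(1,-1,3)
translate: b→1 (≡-1 mod 2), so (1,-1,3)→(1,1,3)
reduced (well bottom): (1,1,3) with a≤c, −a<b≤a
well minimum |f| = |-1| = 1 (negative-definite)

1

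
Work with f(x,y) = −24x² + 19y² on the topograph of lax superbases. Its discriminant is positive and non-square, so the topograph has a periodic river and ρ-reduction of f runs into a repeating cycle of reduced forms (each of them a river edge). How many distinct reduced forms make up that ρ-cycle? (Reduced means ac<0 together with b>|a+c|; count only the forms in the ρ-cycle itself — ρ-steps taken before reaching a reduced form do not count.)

D = 1824, ⌊√D⌋ = 42
descent: ρ → (19,38,-5)  [lands on river]
river: ρ → (-5,42,3)
river: ρ → (3,42,-5)
river: ρ → (-5,38,19)
ρ-cycle length = 4 (tail of 1 descent step not counted)

4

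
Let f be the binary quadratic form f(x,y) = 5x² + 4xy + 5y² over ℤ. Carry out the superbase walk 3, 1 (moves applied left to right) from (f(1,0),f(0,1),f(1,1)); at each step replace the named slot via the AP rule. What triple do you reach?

start (5,5,14) = (f(1,0),f(0,1),f(1,1))
replace slot 3: 2·(5+5) − 14 = 6 → (5,5,6)
replace slot 1: 2·(5+6) − 5 = 17 → (17,5,6)

17,5,6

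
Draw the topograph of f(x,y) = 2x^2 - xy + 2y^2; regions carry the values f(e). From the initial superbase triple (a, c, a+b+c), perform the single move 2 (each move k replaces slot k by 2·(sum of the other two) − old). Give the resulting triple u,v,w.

start (2,2,3) = (f(1,0),f(0,1),f(1,1))
replace slot 2: 2·(2+3) − 2 = 8 → (2,8,3)

2,8,3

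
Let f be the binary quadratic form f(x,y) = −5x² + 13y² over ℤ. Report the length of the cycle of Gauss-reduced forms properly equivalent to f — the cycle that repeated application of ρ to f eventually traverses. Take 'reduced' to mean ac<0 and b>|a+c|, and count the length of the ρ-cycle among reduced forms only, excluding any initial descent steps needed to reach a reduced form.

D = 260, ⌊√D⌋ = 16
descent: ρ → (13,0,-5)
descent: ρ → (-5,10,8)  [lands on river]
river: ρ → (8,6,-7)
river: ρ → (-7,8,7)
river: ρ → (7,6,-8)
river: ρ → (-8,10,5)
river: ρ → (5,10,-8)
river: ρ → (-8,6,7)
river: ρ → (7,8,-7)
river: ρ → (-7,6,8)
river: ρ → (8,10,-5)
ρ-cycle length = 10 (tail of 2 descent steps not counted)

10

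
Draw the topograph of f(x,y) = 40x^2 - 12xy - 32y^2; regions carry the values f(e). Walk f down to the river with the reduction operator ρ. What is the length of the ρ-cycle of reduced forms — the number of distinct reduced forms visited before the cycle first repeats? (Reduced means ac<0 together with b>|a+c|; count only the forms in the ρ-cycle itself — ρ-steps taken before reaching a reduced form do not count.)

D = 5264, ⌊√D⌋ = 72
descent: ρ → (-32,12,40)  [lands on river]
river: ρ → (40,68,-4)
river: ρ → (-4,68,40)
river: ρ → (40,12,-32)
river: ρ → (-32,52,20)
river: ρ → (20,68,-8)
river: ρ → (-8,60,52)
river: ρ → (52,44,-16)
river: ρ → (-16,52,40)
river: ρ → (40,28,-28)
river: ρ → (-28,28,40)
river: ρ → (40,52,-16)
river: ρ → (-16,44,52)
river: ρ → (52,60,-8)
river: ρ → (-8,68,20)
river: ρ → (20,52,-32)
ρ-cycle length = 16 (tail of 1 descent step not counted)

16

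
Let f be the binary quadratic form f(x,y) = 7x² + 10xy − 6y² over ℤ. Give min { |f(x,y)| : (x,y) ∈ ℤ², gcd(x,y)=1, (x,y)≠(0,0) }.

river: ρ → (-6,14,3)
river: ρ → (3,16,-1)
river: ρ → (-1,16,3)
river: ρ → (3,14,-6)
river: ρ → (-6,10,7)
river: ρ → (7,4,-9)
river: ρ → (-9,14,2)
river: ρ → (2,14,-9)
river: ρ → (-9,4,7)
river: ρ → (7,10,-6)
closes: descent 0, river 10
min |a| on river = 1

1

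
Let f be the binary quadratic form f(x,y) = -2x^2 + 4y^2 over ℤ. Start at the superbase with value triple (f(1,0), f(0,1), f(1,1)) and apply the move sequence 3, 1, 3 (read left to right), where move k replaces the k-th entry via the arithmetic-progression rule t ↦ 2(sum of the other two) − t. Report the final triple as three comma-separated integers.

start (-2,4,2) = (f(1,0),f(0,1),f(1,1))
replace slot 3: 2·((-2)+4) − 2 = 2 → (-2,4,2)
replace slot 1: 2·(4+2) − (-2) = 14 → (14,4,2)
replace slot 3: 2·(14+4) − 2 = 34 → (14,4,34)

14,4,34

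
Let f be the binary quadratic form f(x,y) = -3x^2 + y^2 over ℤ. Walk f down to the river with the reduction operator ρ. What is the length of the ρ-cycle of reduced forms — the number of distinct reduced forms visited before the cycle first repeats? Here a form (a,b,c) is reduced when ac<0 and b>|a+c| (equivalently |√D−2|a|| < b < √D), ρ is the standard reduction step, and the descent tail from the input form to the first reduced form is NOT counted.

D = 12, ⌊√D⌋ = 3
descent: ρ → (1,2,-2)  [lands on river]
river: ρ → (-2,2,1)
ρ-cycle length = 2 (tail of 1 descent step not counted)

2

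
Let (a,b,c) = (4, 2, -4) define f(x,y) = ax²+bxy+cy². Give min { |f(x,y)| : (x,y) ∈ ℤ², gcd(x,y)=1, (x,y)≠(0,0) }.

river: ρ → (-4,6,2)
river: ρ → (2,6,-4)
river: ρ → (-4,2,4)
river: ρ → (4,6,-2)
river: ρ → (-2,6,4)
river: ρ → (4,2,-4)
closes: descent 0, river 6
min |a| on river = 2

2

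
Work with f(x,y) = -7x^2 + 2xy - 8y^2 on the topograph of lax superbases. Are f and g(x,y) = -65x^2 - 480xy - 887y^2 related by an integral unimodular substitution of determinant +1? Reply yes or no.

D₁ = -220, D₂ = -220
f is negative-definite; reduce −f:
−f: reduced (well bottom): (7,-2,8) with a≤c, −a<b≤a
flip sign back: reduced form of f is (-7,2,-8)
g is negative-definite; reduce −g:
−g: translate: b→-40 (≡480 mod 130), so (65,480,887)→(65,-40,7)
−g: flip: (65,-40,7)→(7,40,65)
−g: translate: b→-2 (≡40 mod 14), so (7,40,65)→(7,-2,8)
−g: reduced (well bottom): (7,-2,8) with a≤c, −a<b≤a
flip sign back: reduced form of g is (-7,2,-8)
reduced forms (-7, 2, -8) vs (-7, 2, -8) ⇒ equivalent

yes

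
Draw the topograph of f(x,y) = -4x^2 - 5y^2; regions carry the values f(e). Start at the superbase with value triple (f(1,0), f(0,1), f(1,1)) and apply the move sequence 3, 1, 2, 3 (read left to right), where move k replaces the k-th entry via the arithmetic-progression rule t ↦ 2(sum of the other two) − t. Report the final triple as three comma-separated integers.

start (-4,-5,-9) = (f(1,0),f(0,1),f(1,1))
replace slot 3: 2·((-4)+(-5)) − (-9) = -9 → (-4,-5,-9)
replace slot 1: 2·((-5)+(-9)) − (-4) = -24 → (-24,-5,-9)
replace slot 2: 2·((-24)+(-9)) − (-5) = -61 → (-24,-61,-9)
replace slot 3: 2·((-24)+(-61)) − (-9) = -161 → (-24,-61,-161)

-24,-61,-161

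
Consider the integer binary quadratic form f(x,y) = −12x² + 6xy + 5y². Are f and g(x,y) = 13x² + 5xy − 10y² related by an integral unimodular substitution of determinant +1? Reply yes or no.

D₁ = 276, D₂ = 545
discriminants differ ⇒ not SL₂(ℤ)-equivalent

no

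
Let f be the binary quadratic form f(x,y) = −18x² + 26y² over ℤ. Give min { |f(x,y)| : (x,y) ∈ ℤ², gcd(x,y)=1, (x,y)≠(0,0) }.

descent: ρ → (26,0,-18)
descent: ρ → (-18,36,8)  [lands on river]
river: ρ → (8,28,-34)
river: ρ → (-34,40,2)
river: ρ → (2,40,-34)
river: ρ → (-34,28,8)
river: ρ → (8,36,-18)
closes: descent 2, river 6
min |a| on river = 2

2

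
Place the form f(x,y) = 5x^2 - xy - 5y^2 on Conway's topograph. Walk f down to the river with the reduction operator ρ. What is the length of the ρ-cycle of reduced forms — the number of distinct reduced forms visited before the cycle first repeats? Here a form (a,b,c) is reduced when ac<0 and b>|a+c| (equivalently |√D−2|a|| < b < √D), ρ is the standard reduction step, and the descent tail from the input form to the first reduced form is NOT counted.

D = 101, ⌊√D⌋ = 10
descent: ρ → (-5,1,5)  [lands on river]
river: ρ → (5,9,-1)
river: ρ → (-1,9,5)
river: ρ → (5,1,-5)
river: ρ → (-5,9,1)
river: ρ → (1,9,-5)
ρ-cycle length = 6 (tail of 1 descent step not counted)

6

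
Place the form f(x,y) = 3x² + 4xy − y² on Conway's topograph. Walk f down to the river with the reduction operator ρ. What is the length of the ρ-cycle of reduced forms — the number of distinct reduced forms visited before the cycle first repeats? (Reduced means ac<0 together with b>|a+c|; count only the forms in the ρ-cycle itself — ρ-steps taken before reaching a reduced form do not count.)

D = 28, ⌊√D⌋ = 5
river: ρ → (-1,4,3)
river: ρ → (3,2,-2)
river: ρ → (-2,2,3)
river: ρ → (3,4,-1)
ρ-cycle length = 4 (tail of 0 descent steps not counted)

4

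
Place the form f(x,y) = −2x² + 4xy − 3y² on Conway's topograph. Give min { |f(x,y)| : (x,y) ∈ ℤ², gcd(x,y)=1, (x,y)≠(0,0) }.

translate: b→0 (≡-4 mod 4), so (2,-4,3)→(2,0,1)
flip: (2,0,1)→(1,0,2)
reduced (well bottom): (1,0,2) with a≤c, −a<b≤a
well minimum |f| = |-1| = 1 (negative-definite)

1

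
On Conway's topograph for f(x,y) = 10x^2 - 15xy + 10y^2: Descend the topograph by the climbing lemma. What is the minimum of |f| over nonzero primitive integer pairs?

translate: b→5 (≡-15 mod 20), so (10,-15,10)→(10,5,5)
flip: (10,5,5)→(5,-5,10)
translate: b→5 (≡-5 mod 10), so (5,-5,10)→(5,5,10)
reduced (well bottom): (5,5,10) with a≤c, −a<b≤a
well minimum = a = 5

5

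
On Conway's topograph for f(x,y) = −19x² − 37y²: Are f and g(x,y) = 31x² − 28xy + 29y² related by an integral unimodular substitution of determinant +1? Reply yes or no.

D₁ = -2812, D₂ = -2812
f is negative-definite; reduce −f:
−f: reduced (well bottom): (19,0,37) with a≤c, −a<b≤a
flip sign back: reduced form of f is (-19,0,-37)
g: flip: (31,-28,29)→(29,28,31)
g: reduced (well bottom): (29,28,31) with a≤c, −a<b≤a
reduced forms (-19, 0, -37) vs (29, 28, 31) ⇒ inequivalent

no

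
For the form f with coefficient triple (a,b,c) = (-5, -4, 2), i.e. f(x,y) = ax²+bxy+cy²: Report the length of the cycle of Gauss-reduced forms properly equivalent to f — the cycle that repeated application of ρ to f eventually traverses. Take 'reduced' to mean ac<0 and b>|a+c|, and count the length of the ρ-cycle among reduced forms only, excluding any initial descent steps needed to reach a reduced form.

D = 56, ⌊√D⌋ = 7
descent: ρ → (2,4,-5)  [lands on river]
river: ρ → (-5,6,1)
river: ρ → (1,6,-5)
river: ρ → (-5,4,2)
ρ-cycle length = 4 (tail of 1 descent step not counted)

4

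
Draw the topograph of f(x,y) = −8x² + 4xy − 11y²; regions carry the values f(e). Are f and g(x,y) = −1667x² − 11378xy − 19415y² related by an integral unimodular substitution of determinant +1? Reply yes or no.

D₁ = -336, D₂ = -336
f is negative-definite; reduce −f:
−f: reduced (well bottom): (8,-4,11) with a≤c, −a<b≤a
flip sign back: reduced form of f is (-8,4,-11)
g is negative-definite; reduce −g:
−g: translate: b→1376 (≡11378 mod 3334), so (1667,11378,19415)→(1667,1376,284)
−g: flip: (1667,1376,284)→(284,-1376,1667)
−g: translate: b→-240 (≡-1376 mod 568), so (284,-1376,1667)→(284,-240,51)
−g: flip: (284,-240,51)→(51,240,284)
−g: translate: b→36 (≡240 mod 102), so (51,240,284)→(51,36,8)
−g: flip: (51,36,8)→(8,-36,51)
−g: translate: b→-4 (≡-36 mod 16), so (8,-36,51)→(8,-4,11)
−g: reduced (well bottom): (8,-4,11) with a≤c, −a<b≤a
flip sign back: reduced form of g is (-8,4,-11)
reduced forms (-8, 4, -11) vs (-8, 4, -11) ⇒ equivalent

yes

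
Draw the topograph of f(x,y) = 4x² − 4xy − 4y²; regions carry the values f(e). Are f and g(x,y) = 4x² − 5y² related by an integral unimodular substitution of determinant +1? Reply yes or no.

D₁ = 80, D₂ = 80
river cycle of f (length 2): (-4, 4, 4), (4, 4, -4)
river cycle of g (length 2): (4, 8, -1), (-1, 8, 4)
cycles differ ⇒ inequivalent

no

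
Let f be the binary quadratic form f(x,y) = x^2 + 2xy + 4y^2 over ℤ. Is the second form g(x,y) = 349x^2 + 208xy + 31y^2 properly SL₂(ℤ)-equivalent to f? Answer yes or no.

D₁ = -12, D₂ = -12
f: translate: b→0 (≡2 mod 2), so (1,2,4)→(1,0,3)
f: reduced (well bottom): (1,0,3) with a≤c, −a<b≤a
g: flip: (349,208,31)→(31,-208,349)
g: translate: b→-22 (≡-208 mod 62), so (31,-208,349)→(31,-22,4)
g: flip: (31,-22,4)→(4,22,31)
g: translate: b→-2 (≡22 mod 8), so (4,22,31)→(4,-2,1)
g: flip: (4,-2,1)→(1,2,4)
g: translate: b→0 (≡2 mod 2), so (1,2,4)→(1,0,3)
g: reduced (well bottom): (1,0,3) with a≤c, −a<b≤a
reduced forms (1, 0, 3) vs (1, 0, 3) ⇒ equivalent

yes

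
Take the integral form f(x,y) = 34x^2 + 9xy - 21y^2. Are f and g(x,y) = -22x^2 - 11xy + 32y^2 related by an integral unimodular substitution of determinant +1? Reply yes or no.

D₁ = 2937, D₂ = 2937
river cycle of f (length 22): (-21, 33, 22), (22, 11, -32), (-32, 53, 1), (1, 53, -32), (-32, 11, 22), (22, 33, -21), (-21, 51, 4), (4, 53, -8), (-8, 43, 34), (34, 25, -17), … (12 more)
river cycle of g (length 22): (32, 11, -22), (-22, 33, 21), (21, 51, -4), (-4, 53, 8), (8, 43, -34), (-34, 25, 17), (17, 43, -16), (-16, 53, 2), (2, 51, -42), (-42, 33, 11), … (12 more)
cycles differ ⇒ inequivalent

no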